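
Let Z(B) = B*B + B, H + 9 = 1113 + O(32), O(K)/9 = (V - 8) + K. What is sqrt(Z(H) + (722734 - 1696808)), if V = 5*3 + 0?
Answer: sqrt(1144406) ≈ 1069.8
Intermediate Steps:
V = 15 (V = 15 + 0 = 15)
O(K) = 63 + 9*K (O(K) = 9*((15 - 8) + K) = 9*(7 + K) = 63 + 9*K)
H = 1455 (H = -9 + (1113 + (63 + 9*32)) = -9 + (1113 + (63 + 288)) = -9 + (1113 + 351) = -9 + 1464 = 1455)
Z(B) = B + B**2 (Z(B) = B**2 + B = B + B**2)
sqrt(Z(H) + (722734 - 1696808)) = sqrt(1455*(1 + 1455) + (722734 - 1696808)) = sqrt(1455*1456 - 974074) = sqrt(2118480 - 974074) = sqrt(1144406)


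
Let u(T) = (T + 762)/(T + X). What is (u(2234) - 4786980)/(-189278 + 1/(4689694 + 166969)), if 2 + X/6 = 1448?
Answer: 126821916598140526/5014560350552415 ≈ 25.291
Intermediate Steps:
X = 8676 (X = -12 + 6*1448 = -12 + 8688 = 8676)
u(T) = (762 + T)/(8676 + T) (u(T) = (T + 762)/(T + 8676) = (762 + T)/(8676 + T))
(u(2234) - 4786980)/(-189278 + 1/(4689694 + 166969)) = ((762 + 2234)/(8676 + 2234) - 4786980)/(-189278 + 1/(4689694 + 166969)) = (2996/10910 - 4786980)/(-189278 + 1/4856663) = ((1/10910)*2996 - 4786980)/(-189278 + 1/4856663) = (1498/5455 - 4786980)/(-919259459313/4856663) = -26112974402/5455*(-4856663/919259459313) = 126821916598140526/5014560350552415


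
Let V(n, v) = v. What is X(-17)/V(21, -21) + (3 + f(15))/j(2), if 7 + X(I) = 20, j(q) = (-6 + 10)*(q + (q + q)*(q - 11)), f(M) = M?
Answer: -1073/1428 ≈ -0.75140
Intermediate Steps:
j(q) = 4*q + 8*q*(-11 + q) (j(q) = 4*(q + (2*q)*(-11 + q)) = 4*(q + 2*q*(-11 + q)) = 4*q + 8*q*(-11 + q))
X(I) = 13 (X(I) = -7 + 20 = 13)
X(-17)/V(21, -21) + (3 + f(15))/j(2) = 13/(-21) + (3 + 15)/((4*2*(-21 + 2*2))) = 13*(-1/21) + 18/((4*2*(-21 + 4))) = -13/21 + 18/((4*2*(-17))) = -13/21 + 18/(-136) = -13/21 + 18*(-1/136) = -13/21 - 9/68 = -1073/1428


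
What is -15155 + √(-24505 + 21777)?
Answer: -15155 + 2*I*√682 ≈ -15155.0 + 52.23*I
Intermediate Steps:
-15155 + √(-24505 + 21777) = -15155 + √(-2728) = -15155 + 2*I*√682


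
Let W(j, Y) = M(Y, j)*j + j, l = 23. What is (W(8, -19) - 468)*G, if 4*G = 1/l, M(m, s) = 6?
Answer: -103/23 ≈ -4.4783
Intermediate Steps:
G = 1/92 (G = (¼)/23 = (¼)*(1/23) = 1/92 ≈ 0.010870)
W(j, Y) = 7*j (W(j, Y) = 6*j + j = 7*j)
(W(8, -19) - 468)*G = (7*8 - 468)*(1/92) = (56 - 468)*(1/92) = -412*1/92 = -103/23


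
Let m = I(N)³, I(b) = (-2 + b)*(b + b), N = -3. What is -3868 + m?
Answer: 23132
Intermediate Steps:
I(b) = 2*b*(-2 + b) (I(b) = (-2 + b)*(2*b) = 2*b*(-2 + b))
m = 27000 (m = (2*(-3)*(-2 - 3))³ = (2*(-3)*(-5))³ = 30³ = 27000)
-3868 + m = -3868 + 27000 = 23132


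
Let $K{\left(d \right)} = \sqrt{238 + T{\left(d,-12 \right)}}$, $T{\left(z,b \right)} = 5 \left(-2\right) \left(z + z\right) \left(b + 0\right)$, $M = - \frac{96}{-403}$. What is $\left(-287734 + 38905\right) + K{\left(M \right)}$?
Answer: $-248829 + \frac{\sqrt{47938462}}{403} \approx -2.4881 \cdot 10^{5}$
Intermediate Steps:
$M = \frac{96}{403}$ ($M = \left(-96\right) \left(- \frac{1}{403}\right) = \frac{96}{403} \approx 0.23821$)
$T{\left(z,b \right)} = - 20 b z$ ($T{\left(z,b \right)} = - 10 \cdot 2 z b = - 10 \cdot 2 b z = - 20 b z$)
$K{\left(d \right)} = \sqrt{238 + 240 d}$ ($K{\left(d \right)} = \sqrt{238 - - 240 d} = \sqrt{238 + 240 d}$)
$\left(-287734 + 38905\right) + K{\left(M \right)} = \left(-287734 + 38905\right) + \sqrt{238 + 240 \cdot \frac{96}{403}} = -248829 + \sqrt{238 + \frac{23040}{403}} = -248829 + \sqrt{\frac{118954}{403}} = -248829 + \frac{\sqrt{47938462}}{403}$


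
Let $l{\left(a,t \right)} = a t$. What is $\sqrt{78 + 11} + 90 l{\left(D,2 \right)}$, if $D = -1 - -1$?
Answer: $\sqrt{89} \approx 9.434$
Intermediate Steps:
$D = 0$ ($D = -1 + 1 = 0$)
$\sqrt{78 + 11} + 90 l{\left(D,2 \right)} = \sqrt{78 + 11} + 90 \cdot 0 \cdot 2 = \sqrt{89} + 90 \cdot 0 = \sqrt{89} + 0 = \sqrt{89}$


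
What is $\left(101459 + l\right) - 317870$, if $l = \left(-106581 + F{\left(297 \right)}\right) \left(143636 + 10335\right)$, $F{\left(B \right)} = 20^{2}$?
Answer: $-16349011162$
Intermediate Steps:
$F{\left(B \right)} = 400$
$l = -16348794751$ ($l = \left(-106581 + 400\right) \left(143636 + 10335\right) = \left(-106181\right) 153971 = -16348794751$)
$\left(101459 + l\right) - 317870 = \left(101459 - 16348794751\right) - 317870 = -16348693292 - 317870 = -16349011162$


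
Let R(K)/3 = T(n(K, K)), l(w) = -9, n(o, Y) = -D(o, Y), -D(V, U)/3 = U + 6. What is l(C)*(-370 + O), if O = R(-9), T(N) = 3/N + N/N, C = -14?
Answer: 3312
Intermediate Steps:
D(V, U) = -18 - 3*U (D(V, U) = -3*(U + 6) = -3*(6 + U) = -18 - 3*U)
n(o, Y) = 18 + 3*Y (n(o, Y) = -(-18 - 3*Y) = 18 + 3*Y)
T(N) = 1 + 3/N (T(N) = 3/N + 1 = 1 + 3/N)
R(K) = 3*(21 + 3*K)/(18 + 3*K) (R(K) = 3*((3 + (18 + 3*K))/(18 + 3*K)) = 3*((21 + 3*K)/(18 + 3*K)) = 3*(21 + 3*K)/(18 + 3*K))
O = 2 (O = 3*(7 - 9)/(6 - 9) = 3*(-2)/(-3) = 3*(-⅓)*(-2) = 2)
l(C)*(-370 + O) = -9*(-370 + 2) = -9*(-368) = 3312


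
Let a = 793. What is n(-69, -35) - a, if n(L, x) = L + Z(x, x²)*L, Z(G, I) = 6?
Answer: -1276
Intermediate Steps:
n(L, x) = 7*L (n(L, x) = L + 6*L = 7*L)
n(-69, -35) - a = 7*(-69) - 1*793 = -483 - 793 = -1276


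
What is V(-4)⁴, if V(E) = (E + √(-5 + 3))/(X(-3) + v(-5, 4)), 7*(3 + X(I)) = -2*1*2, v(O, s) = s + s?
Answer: 163268/923521 - 537824*I*√2/923521 ≈ 0.17679 - 0.82358*I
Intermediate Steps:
v(O, s) = 2*s
X(I) = -25/7 (X(I) = -3 + (-2*1*2)/7 = -3 + (-2*2)/7 = -3 + (⅐)*(-4) = -3 - 4/7 = -25/7)
V(E) = 7*E/31 + 7*I*√2/31 (V(E) = (E + √(-5 + 3))/(-25/7 + 2*4) = (E + √(-2))/(-25/7 + 8) = (E + I*√2)/(31/7) = (E + I*√2)*(7/31) = 7*E/31 + 7*I*√2/31)
V(-4)⁴ = ((7/31)*(-4) + 7*I*√2/31)⁴ = (-28/31 + 7*I*√2/31)⁴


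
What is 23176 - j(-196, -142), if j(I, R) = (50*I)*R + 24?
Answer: -1368448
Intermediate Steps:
j(I, R) = 24 + 50*I*R (j(I, R) = 50*I*R + 24 = 24 + 50*I*R)
23176 - j(-196, -142) = 23176 - (24 + 50*(-196)*(-142)) = 23176 - (24 + 1391600) = 23176 - 1*1391624 = 23176 - 1391624 = -1368448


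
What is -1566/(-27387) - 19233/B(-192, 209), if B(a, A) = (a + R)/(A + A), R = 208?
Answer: -12231936579/24344 ≈ -5.0246e+5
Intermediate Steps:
B(a, A) = (208 + a)/(2*A) (B(a, A) = (a + 208)/(A + A) = (208 + a)/((2*A)) = (208 + a)*(1/(2*A)) = (208 + a)/(2*A))
-1566/(-27387) - 19233/B(-192, 209) = -1566/(-27387) - 19233*418/(208 - 192) = -1566*(-1/27387) - 19233/((½)*(1/209)*16) = 174/3043 - 19233/8/209 = 174/3043 - 19233*209/8 = 174/3043 - 4019697/8 = -12231936579/24344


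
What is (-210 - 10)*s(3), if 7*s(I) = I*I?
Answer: -1980/7 ≈ -282.86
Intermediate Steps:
s(I) = I**2/7 (s(I) = (I*I)/7 = I**2/7)
(-210 - 10)*s(3) = (-210 - 10)*((1/7)*3**2) = -220*9/7 = -1980/7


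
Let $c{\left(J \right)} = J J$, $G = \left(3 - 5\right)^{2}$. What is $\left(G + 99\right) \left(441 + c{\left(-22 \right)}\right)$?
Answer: $95275$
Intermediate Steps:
$G = 4$ ($G = \left(-2\right)^{2} = 4$)
$c{\left(J \right)} = J^{2}$
$\left(G + 99\right) \left(441 + c{\left(-22 \right)}\right) = \left(4 + 99\right) \left(441 + \left(-22\right)^{2}\right) = 103 \left(441 + 484\right) = 103 \cdot 925 = 95275$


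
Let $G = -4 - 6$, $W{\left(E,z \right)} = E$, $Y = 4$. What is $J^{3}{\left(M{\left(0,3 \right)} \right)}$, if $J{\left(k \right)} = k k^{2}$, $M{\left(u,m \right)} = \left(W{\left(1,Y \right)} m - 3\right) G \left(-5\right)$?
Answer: $0$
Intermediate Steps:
$G = -10$ ($G = -4 - 6 = -10$)
$M{\left(u,m \right)} = -150 + 50 m$ ($M{\left(u,m \right)} = \left(1 m - 3\right) \left(-10\right) \left(-5\right) = \left(m - 3\right) \left(-10\right) \left(-5\right) = \left(-3 + m\right) \left(-10\right) \left(-5\right) = \left(30 - 10 m\right) \left(-5\right) = -150 + 50 m$)
$J{\left(k \right)} = k^{3}$
$J^{3}{\left(M{\left(0,3 \right)} \right)} = \left(\left(-150 + 50 \cdot 3\right)^{3}\right)^{3} = \left(\left(-150 + 150\right)^{3}\right)^{3} = \left(0^{3}\right)^{3} = 0^{3} = 0$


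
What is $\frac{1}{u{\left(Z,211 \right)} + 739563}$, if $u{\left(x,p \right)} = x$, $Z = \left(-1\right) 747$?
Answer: $\frac{1}{738816} \approx 1.3535 \cdot 10^{-6}$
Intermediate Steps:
$Z = -747$
$\frac{1}{u{\left(Z,211 \right)} + 739563} = \frac{1}{-747 + 739563} = \frac{1}{738816}$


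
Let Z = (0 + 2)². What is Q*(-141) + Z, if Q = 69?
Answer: -9725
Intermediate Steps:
Z = 4 (Z = 2² = 4)
Q*(-141) + Z = 69*(-141) + 4 = -9729 + 4 = -9725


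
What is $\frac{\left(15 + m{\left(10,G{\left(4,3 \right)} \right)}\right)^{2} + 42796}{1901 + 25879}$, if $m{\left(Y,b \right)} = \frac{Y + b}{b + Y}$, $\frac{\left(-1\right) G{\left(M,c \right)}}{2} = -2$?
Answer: $\frac{10763}{6945} \approx 1.5497$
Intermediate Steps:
$G{\left(M,c \right)} = 4$ ($G{\left(M,c \right)} = \left(-2\right) \left(-2\right) = 4$)
$m{\left(Y,b \right)} = 1$ ($m{\left(Y,b \right)} = \frac{Y + b}{Y + b} = 1$)
$\frac{\left(15 + m{\left(10,G{\left(4,3 \right)} \right)}\right)^{2} + 42796}{1901 + 25879} = \frac{\left(15 + 1\right)^{2} + 42796}{1901 + 25879} = \frac{16^{2} + 42796}{27780} = \left(256 + 42796\right) \frac{1}{27780} = 43052 \cdot \frac{1}{27780} = \frac{10763}{6945}$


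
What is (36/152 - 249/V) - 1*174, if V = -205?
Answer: -1344153/7790 ≈ -172.55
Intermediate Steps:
(36/152 - 249/V) - 1*174 = (36/152 - 249/(-205)) - 1*174 = (36*(1/152) - 249*(-1/205)) - 174 = (9/38 + 249/205) - 174 = 11307/7790 - 174 = -1344153/7790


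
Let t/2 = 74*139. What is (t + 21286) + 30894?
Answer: 72752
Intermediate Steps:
t = 20572 (t = 2*(74*139) = 2*10286 = 20572)
(t + 21286) + 30894 = (20572 + 21286) + 30894 = 41858 + 30894 = 72752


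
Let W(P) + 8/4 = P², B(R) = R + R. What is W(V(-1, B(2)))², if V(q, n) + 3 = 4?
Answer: 1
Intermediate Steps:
B(R) = 2*R
V(q, n) = 1 (V(q, n) = -3 + 4 = 1)
W(P) = -2 + P²
W(V(-1, B(2)))² = (-2 + 1²)² = (-2 + 1)² = (-1)² = 1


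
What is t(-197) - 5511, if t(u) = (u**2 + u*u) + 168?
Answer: 72275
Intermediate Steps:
t(u) = 168 + 2*u**2 (t(u) = (u**2 + u**2) + 168 = 2*u**2 + 168 = 168 + 2*u**2)
t(-197) - 5511 = (168 + 2*(-197)**2) - 5511 = (168 + 2*38809) - 5511 = (168 + 77618) - 5511 = 77786 - 5511 = 72275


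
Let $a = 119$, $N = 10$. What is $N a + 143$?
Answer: $1333$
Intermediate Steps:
$N a + 143 = 10 \cdot 119 + 143 = 1190 + 143 = 1333$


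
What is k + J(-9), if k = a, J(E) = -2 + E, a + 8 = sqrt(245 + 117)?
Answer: -19 + sqrt(362) ≈ 0.026298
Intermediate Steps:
a = -8 + sqrt(362) (a = -8 + sqrt(245 + 117) = -8 + sqrt(362) ≈ 11.026)
k = -8 + sqrt(362) ≈ 11.026
k + J(-9) = (-8 + sqrt(362)) + (-2 - 9) = (-8 + sqrt(362)) - 11 = -19 + sqrt(362)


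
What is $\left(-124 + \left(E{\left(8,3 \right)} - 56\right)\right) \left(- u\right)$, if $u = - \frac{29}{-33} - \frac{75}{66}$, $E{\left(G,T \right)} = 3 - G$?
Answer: $- \frac{3145}{66} \approx -47.651$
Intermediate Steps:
$u = - \frac{17}{66}$ ($u = \left(-29\right) \left(- \frac{1}{33}\right) - \frac{25}{22} = \frac{29}{33} - \frac{25}{22} = - \frac{17}{66} \approx -0.25758$)
$\left(-124 + \left(E{\left(8,3 \right)} - 56\right)\right) \left(- u\right) = \left(-124 + \left(\left(3 - 8\right) - 56\right)\right) \left(\left(-1\right) \left(- \frac{17}{66}\right)\right) = \left(-124 + \left(\left(3 - 8\right) - 56\right)\right) \frac{17}{66} = \left(-124 - 61\right) \frac{17}{66} = \left(-185\right) \frac{17}{66} = - \frac{3145}{66}$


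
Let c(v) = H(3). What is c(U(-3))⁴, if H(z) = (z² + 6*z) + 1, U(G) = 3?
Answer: 614656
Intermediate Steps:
H(z) = 1 + z² + 6*z
c(v) = 28 (c(v) = 1 + 3² + 6*3 = 1 + 9 + 18 = 28)
c(U(-3))⁴ = 28⁴ = 614656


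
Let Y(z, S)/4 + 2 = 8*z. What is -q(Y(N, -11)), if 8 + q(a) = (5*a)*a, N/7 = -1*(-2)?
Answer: -967992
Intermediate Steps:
N = 14 (N = 7*(-1*(-2)) = 7*2 = 14)
Y(z, S) = -8 + 32*z (Y(z, S) = -8 + 4*(8*z) = -8 + 32*z)
q(a) = -8 + 5*a² (q(a) = -8 + (5*a)*a = -8 + 5*a²)
-q(Y(N, -11)) = -(-8 + 5*(-8 + 32*14)²) = -(-8 + 5*(-8 + 448)²) = -(-8 + 5*440²) = -(-8 + 5*193600) = -(-8 + 968000) = -1*967992 = -967992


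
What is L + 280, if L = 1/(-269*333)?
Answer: 25081559/89577 ≈ 280.00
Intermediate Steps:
L = -1/89577 (L = -1/269*1/333 = -1/89577 ≈ -1.1164e-5)
L + 280 = -1/89577 + 280 = 25081559/89577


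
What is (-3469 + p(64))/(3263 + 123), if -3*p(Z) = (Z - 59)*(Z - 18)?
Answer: -10637/10158 ≈ -1.0472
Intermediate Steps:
p(Z) = -(-59 + Z)*(-18 + Z)/3 (p(Z) = -(Z - 59)*(Z - 18)/3 = -(-59 + Z)*(-18 + Z)/3)
(-3469 + p(64))/(3263 + 123) = (-3469 + (-354 - ⅓*64² + (77/3)*64))/(3263 + 123) = (-3469 + (-354 - ⅓*4096 + 4928/3))/3386 = (-3469 + (-354 - 4096/3 + 4928/3))*(1/3386) = (-3469 - 230/3)*(1/3386) = -10637/3*1/3386 = -10637/10158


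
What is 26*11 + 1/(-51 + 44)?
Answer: 2001/7 ≈ 285.86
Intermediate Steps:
26*11 + 1/(-51 + 44) = 286 + 1/(-7) = 286 - 1/7 = 2001/7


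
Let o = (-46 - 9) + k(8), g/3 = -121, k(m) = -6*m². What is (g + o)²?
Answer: 643204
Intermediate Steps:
g = -363 (g = 3*(-121) = -363)
o = -439 (o = (-46 - 9) - 6*8² = -55 - 6*64 = -55 - 384 = -439)
(g + o)² = (-363 - 439)² = (-802)² = 643204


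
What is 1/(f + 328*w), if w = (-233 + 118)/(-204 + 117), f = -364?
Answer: 87/6052 ≈ 0.014375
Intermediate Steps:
w = 115/87 (w = -115/(-87) = -115*(-1/87) = 115/87 ≈ 1.3218)
1/(f + 328*w) = 1/(-364 + 328*(115/87)) = 1/(-364 + 37720/87) = 1/(6052/87) = 87/6052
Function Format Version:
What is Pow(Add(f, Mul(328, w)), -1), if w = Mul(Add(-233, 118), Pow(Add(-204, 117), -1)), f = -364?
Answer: Rational(87, 6052) ≈ 0.014375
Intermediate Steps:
w = Rational(115, 87) (w = Mul(-115, Pow(-87, -1)) = Mul(-115, Rational(-1, 87)) = Rational(115, 87) ≈ 1.3218)
Pow(Add(f, Mul(328, w)), -1) = Pow(Add(-364, Mul(328, Rational(115, 87))), -1) = Pow(Add(-364, Rational(37720, 87)), -1) = Pow(Rational(6052, 87), -1) = Rational(87, 6052)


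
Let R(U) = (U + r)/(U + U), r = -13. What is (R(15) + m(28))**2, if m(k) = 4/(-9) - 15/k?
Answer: 1324801/1587600 ≈ 0.83447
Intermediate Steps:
R(U) = (-13 + U)/(2*U) (R(U) = (U - 13)/(U + U) = (-13 + U)/((2*U)) = (-13 + U)*(1/(2*U)) = (-13 + U)/(2*U))
m(k) = -4/9 - 15/k (m(k) = 4*(-1/9) - 15/k = -4/9 - 15/k)
(R(15) + m(28))**2 = ((1/2)*(-13 + 15)/15 + (-4/9 - 15/28))**2 = ((1/2)*(1/15)*2 + (-4/9 - 15*1/28))**2 = (1/15 + (-4/9 - 15/28))**2 = (1/15 - 247/252)**2 = (-1151/1260)**2 = 1324801/1587600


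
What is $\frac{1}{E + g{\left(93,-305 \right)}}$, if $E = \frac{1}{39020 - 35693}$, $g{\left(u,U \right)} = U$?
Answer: $- \frac{3327}{1014734} \approx -0.0032787$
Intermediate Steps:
$E = \frac{1}{3327} \approx 0.00030057$
$\frac{1}{E + g{\left(93,-305 \right)}} = \frac{1}{\frac{1}{3327} - 305} = \frac{1}{- \frac{1014734}{3327}} = - \frac{3327}{1014734}$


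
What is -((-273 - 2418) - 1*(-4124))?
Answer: -1433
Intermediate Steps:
-((-273 - 2418) - 1*(-4124)) = -(-2691 + 4124) = -1*1433 = -1433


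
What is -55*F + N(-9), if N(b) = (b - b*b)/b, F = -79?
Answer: 4355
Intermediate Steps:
N(b) = (b - b²)/b
-55*F + N(-9) = -55*(-79) + (1 - 1*(-9)) = 4345 + (1 + 9) = 4345 + 10 = 4355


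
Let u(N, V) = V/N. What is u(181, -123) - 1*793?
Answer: -143656/181 ≈ -793.68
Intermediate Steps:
u(181, -123) - 1*793 = -123/181 - 1*793 = -123*1/181 - 793 = -123/181 - 793 = -143656/181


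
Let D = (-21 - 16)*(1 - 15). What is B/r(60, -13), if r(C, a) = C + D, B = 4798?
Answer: 2399/289 ≈ 8.3010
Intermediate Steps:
D = 518 (D = -37*(-14) = 518)
r(C, a) = 518 + C (r(C, a) = C + 518 = 518 + C)
B/r(60, -13) = 4798/(518 + 60) = 4798/578 = 4798*(1/578) = 2399/289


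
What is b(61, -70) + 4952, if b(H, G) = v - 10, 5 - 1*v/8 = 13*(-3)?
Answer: 5294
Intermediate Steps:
v = 352 (v = 40 - 104*(-3) = 40 - 8*(-39) = 40 + 312 = 352)
b(H, G) = 342 (b(H, G) = 352 - 10 = 342)
b(61, -70) + 4952 = 342 + 4952 = 5294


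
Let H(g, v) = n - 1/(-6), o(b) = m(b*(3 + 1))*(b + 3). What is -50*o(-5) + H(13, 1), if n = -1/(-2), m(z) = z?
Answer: -5998/3 ≈ -1999.3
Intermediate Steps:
o(b) = 4*b*(3 + b) (o(b) = (b*(3 + 1))*(b + 3) = (b*4)*(3 + b) = (4*b)*(3 + b) = 4*b*(3 + b))
n = ½ (n = -1*(-½) = ½ ≈ 0.50000)
H(g, v) = ⅔ (H(g, v) = ½ - 1/(-6) = ½ - 1*(-⅙) = ½ + ⅙ = ⅔)
-50*o(-5) + H(13, 1) = -200*(-5)*(3 - 5) + ⅔ = -200*(-5)*(-2) + ⅔ = -50*40 + ⅔ = -2000 + ⅔ = -5998/3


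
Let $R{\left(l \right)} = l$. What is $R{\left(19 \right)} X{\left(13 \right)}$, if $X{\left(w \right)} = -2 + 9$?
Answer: $133$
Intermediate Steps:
$X{\left(w \right)} = 7$
$R{\left(19 \right)} X{\left(13 \right)} = 19 \cdot 7 = 133$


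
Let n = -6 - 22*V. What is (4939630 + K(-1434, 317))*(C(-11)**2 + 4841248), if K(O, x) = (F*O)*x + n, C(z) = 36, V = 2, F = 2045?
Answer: -4477766927861920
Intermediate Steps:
n = -50 (n = -6 - 22*2 = -6 - 44 = -50)
K(O, x) = -50 + 2045*O*x (K(O, x) = (2045*O)*x - 50 = 2045*O*x - 50 = -50 + 2045*O*x)
(4939630 + K(-1434, 317))*(C(-11)**2 + 4841248) = (4939630 + (-50 + 2045*(-1434)*317))*(36**2 + 4841248) = (4939630 + (-50 - 929612010))*(1296 + 4841248) = (4939630 - 929612060)*4842544 = -924672430*4842544 = -4477766927861920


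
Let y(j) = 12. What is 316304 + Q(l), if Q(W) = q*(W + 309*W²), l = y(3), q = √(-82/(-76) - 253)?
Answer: 316304 + 22254*I*√363774/19 ≈ 3.163e+5 + 7.0643e+5*I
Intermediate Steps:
q = I*√363774/38 (q = √(-82*(-1/76) - 253) = √(41/38 - 253) = √(-9573/38) = I*√363774/38 ≈ 15.872*I)
l = 12
Q(W) = I*√363774*(W + 309*W²)/38 (Q(W) = (I*√363774/38)*(W + 309*W²) = I*√363774*(W + 309*W²)/38)
316304 + Q(l) = 316304 + (1/38)*I*12*√363774*(1 + 309*12) = 316304 + (1/38)*I*12*√363774*(1 + 3708) = 316304 + (1/38)*I*12*√363774*3709 = 316304 + 22254*I*√363774/19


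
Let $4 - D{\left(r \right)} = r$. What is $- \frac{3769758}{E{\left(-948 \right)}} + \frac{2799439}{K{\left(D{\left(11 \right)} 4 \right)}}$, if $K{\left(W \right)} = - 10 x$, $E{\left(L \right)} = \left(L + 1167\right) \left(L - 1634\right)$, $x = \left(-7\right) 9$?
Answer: $\frac{264223354267}{59373090} \approx 4450.2$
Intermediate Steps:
$D{\left(r \right)} = 4 - r$
$x = -63$
$E{\left(L \right)} = \left(-1634 + L\right) \left(1167 + L\right)$ ($E{\left(L \right)} = \left(1167 + L\right) \left(-1634 + L\right) = \left(-1634 + L\right) \left(1167 + L\right)$)
$K{\left(W \right)} = 630$ ($K{\left(W \right)} = \left(-10\right) \left(-63\right) = 630$)
$- \frac{3769758}{E{\left(-948 \right)}} + \frac{2799439}{K{\left(D{\left(11 \right)} 4 \right)}} = - \frac{3769758}{-1906878 + \left(-948\right)^{2} - -442716} + \frac{2799439}{630} = - \frac{3769758}{-1906878 + 898704 + 442716} + 2799439 \cdot \frac{1}{630} = - \frac{3769758}{-565458} + \frac{2799439}{630} = \left(-3769758\right) \left(- \frac{1}{565458}\right) + \frac{2799439}{630} = \frac{628293}{94243} + \frac{2799439}{630} = \frac{264223354267}{59373090}$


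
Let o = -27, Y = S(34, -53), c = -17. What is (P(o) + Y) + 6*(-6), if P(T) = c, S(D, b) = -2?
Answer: -55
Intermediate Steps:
Y = -2
P(T) = -17
(P(o) + Y) + 6*(-6) = (-17 - 2) + 6*(-6) = -19 - 36 = -55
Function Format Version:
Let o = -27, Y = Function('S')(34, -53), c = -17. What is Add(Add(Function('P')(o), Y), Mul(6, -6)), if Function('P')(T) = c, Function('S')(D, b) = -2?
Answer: -55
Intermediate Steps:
Y = -2
Function('P')(T) = -17
Add(Add(Function('P')(o), Y), Mul(6, -6)) = Add(Add(-17, -2), Mul(6, -6)) = Add(-19, -36) = -55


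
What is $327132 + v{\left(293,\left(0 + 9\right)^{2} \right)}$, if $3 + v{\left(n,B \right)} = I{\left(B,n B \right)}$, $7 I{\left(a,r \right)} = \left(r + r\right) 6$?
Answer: $\frac{2574699}{7} \approx 3.6781 \cdot 10^{5}$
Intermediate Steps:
$I{\left(a,r \right)} = \frac{12 r}{7}$ ($I{\left(a,r \right)} = \frac{\left(r + r\right) 6}{7} = \frac{2 r 6}{7} = \frac{12 r}{7}$)
$v{\left(n,B \right)} = -3 + \frac{12 B n}{7}$ ($v{\left(n,B \right)} = -3 + \frac{12 n B}{7} = -3 + \frac{12 B n}{7}$)
$327132 + v{\left(293,\left(0 + 9\right)^{2} \right)} = 327132 - \left(3 - \frac{12}{7} \left(0 + 9\right)^{2} \cdot 293\right) = 327132 - \left(3 - \frac{12}{7} \cdot 9^{2} \cdot 293\right) = 327132 - \left(3 - \frac{284796}{7}\right) = 327132 + \left(-3 + \frac{284796}{7}\right) = 327132 + \frac{284775}{7} = \frac{2574699}{7}$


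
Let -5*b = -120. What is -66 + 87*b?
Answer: 2022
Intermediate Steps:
b = 24 (b = -1/5*(-120) = 24)
-66 + 87*b = -66 + 87*24 = -66 + 2088 = 2022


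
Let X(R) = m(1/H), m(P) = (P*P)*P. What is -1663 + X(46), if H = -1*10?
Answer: -1663001/1000 ≈ -1663.0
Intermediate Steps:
H = -10
m(P) = P³ (m(P) = P²*P = P³)
X(R) = -1/1000 (X(R) = (1/(-10))³ = (-⅒)³ = -1/1000)
-1663 + X(46) = -1663 - 1/1000 = -1663001/1000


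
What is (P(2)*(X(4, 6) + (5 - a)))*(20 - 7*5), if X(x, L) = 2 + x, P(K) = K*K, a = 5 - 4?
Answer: -600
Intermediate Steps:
a = 1
P(K) = K²
(P(2)*(X(4, 6) + (5 - a)))*(20 - 7*5) = (2²*((2 + 4) + (5 - 1*1)))*(20 - 7*5) = (4*(6 + (5 - 1)))*(20 - 35) = (4*(6 + 4))*(-15) = (4*10)*(-15) = 40*(-15) = -600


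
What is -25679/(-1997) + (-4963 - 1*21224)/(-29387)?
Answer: 806924212/58685839 ≈ 13.750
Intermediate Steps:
-25679/(-1997) + (-4963 - 1*21224)/(-29387) = -25679*(-1/1997) + (-4963 - 21224)*(-1/29387) = 25679/1997 - 26187*(-1/29387) = 25679/1997 + 26187/29387 = 806924212/58685839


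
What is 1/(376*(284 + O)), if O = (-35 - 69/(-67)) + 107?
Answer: 67/8994296 ≈ 7.4492e-6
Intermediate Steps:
O = 4893/67 (O = (-35 - 69*(-1/67)) + 107 = (-35 + 69/67) + 107 = -2276/67 + 107 = 4893/67 ≈ 73.030)
1/(376*(284 + O)) = 1/(376*(284 + 4893/67)) = 1/(376*(23921/67)) = (1/376)*(67/23921) = 67/8994296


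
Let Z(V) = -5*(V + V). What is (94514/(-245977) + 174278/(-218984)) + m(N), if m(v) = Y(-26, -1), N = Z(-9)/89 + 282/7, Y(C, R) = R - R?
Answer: -31782716691/26932513684 ≈ -1.1801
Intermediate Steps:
Z(V) = -10*V
Y(C, R) = 0
N = 25728/623 (N = -10*(-9)/89 + 282/7 = 90*(1/89) + 282*(⅐) = 90/89 + 282/7 = 25728/623 ≈ 41.297)
m(v) = 0
(94514/(-245977) + 174278/(-218984)) + m(N) = (94514/(-245977) + 174278/(-218984)) + 0 = (94514*(-1/245977) + 174278*(-1/218984)) + 0 = (-94514/245977 - 87139/109492) + 0 = -31782716691/26932513684 + 0 = -31782716691/26932513684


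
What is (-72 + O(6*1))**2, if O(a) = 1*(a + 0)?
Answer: 4356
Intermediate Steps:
O(a) = a (O(a) = 1*a = a)
(-72 + O(6*1))**2 = (-72 + 6*1)**2 = (-72 + 6)**2 = (-66)**2 = 4356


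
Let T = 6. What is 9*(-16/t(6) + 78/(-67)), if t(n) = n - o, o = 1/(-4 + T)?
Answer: -27018/737 ≈ -36.659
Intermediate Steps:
o = ½ (o = 1/(-4 + 6) = 1/2 = ½ ≈ 0.50000)
t(n) = -½ + n (t(n) = n - 1*½ = n - ½ = -½ + n)
9*(-16/t(6) + 78/(-67)) = 9*(-16/(-½ + 6) + 78/(-67)) = 9*(-16/11/2 + 78*(-1/67)) = 9*(-16*2/11 - 78/67) = 9*(-32/11 - 78/67) = 9*(-3002/737) = -27018/737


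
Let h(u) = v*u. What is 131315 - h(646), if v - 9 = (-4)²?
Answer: 115165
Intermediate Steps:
v = 25 (v = 9 + (-4)² = 9 + 16 = 25)
h(u) = 25*u
131315 - h(646) = 131315 - 25*646 = 131315 - 1*16150 = 131315 - 16150 = 115165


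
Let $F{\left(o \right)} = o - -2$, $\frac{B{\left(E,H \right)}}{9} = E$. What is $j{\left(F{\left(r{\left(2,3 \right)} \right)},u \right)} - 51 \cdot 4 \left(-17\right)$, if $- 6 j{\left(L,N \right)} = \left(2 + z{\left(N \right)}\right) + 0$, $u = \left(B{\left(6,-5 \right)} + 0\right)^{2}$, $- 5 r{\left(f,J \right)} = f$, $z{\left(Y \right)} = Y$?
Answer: $\frac{8945}{3} \approx 2981.7$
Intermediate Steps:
$r{\left(f,J \right)} = - \frac{f}{5}$
$B{\left(E,H \right)} = 9 E$
$F{\left(o \right)} = 2 + o$ ($F{\left(o \right)} = o + 2 = 2 + o$)
$u = 2916$ ($u = \left(9 \cdot 6 + 0\right)^{2} = \left(54 + 0\right)^{2} = 54^{2} = 2916$)
$j{\left(L,N \right)} = - \frac{1}{3} - \frac{N}{6}$ ($j{\left(L,N \right)} = - \frac{\left(2 + N\right) + 0}{6} = - \frac{2 + N}{6} = - \frac{1}{3} - \frac{N}{6}$)
$j{\left(F{\left(r{\left(2,3 \right)} \right)},u \right)} - 51 \cdot 4 \left(-17\right) = \left(- \frac{1}{3} - 486\right) - 51 \cdot 4 \left(-17\right) = \left(- \frac{1}{3} - 486\right) - -3468 = - \frac{1459}{3} + 3468 = \frac{8945}{3}$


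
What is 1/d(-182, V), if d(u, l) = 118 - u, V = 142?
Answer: 1/300 ≈ 0.0033333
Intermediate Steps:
1/d(-182, V) = 1/(118 - 1*(-182)) = 1/(118 + 182) = 1/300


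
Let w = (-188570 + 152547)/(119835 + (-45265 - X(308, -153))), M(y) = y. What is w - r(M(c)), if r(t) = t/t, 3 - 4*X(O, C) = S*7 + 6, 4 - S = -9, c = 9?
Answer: -221233/149187 ≈ -1.4829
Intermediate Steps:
S = 13 (S = 4 - 1*(-9) = 4 + 9 = 13)
X(O, C) = -47/2 (X(O, C) = ¾ - (13*7 + 6)/4 = ¾ - (91 + 6)/4 = ¾ - ¼*97 = ¾ - 97/4 = -47/2)
r(t) = 1
w = -72046/149187 (w = (-188570 + 152547)/(119835 + (-45265 - 1*(-47/2))) = -36023/(119835 + (-45265 + 47/2)) = -36023/(119835 - 90483/2) = -36023/149187/2 = -36023*2/149187 = -72046/149187 ≈ -0.48292)
w - r(M(c)) = -72046/149187 - 1*1 = -72046/149187 - 1 = -221233/149187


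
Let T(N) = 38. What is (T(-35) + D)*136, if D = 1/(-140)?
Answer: 180846/35 ≈ 5167.0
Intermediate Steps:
D = -1/140 ≈ -0.0071429
(T(-35) + D)*136 = (38 - 1/140)*136 = (5319/140)*136 = 180846/35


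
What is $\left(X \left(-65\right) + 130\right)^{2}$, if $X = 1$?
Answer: $4225$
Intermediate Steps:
$\left(X \left(-65\right) + 130\right)^{2} = \left(1 \left(-65\right) + 130\right)^{2} = \left(-65 + 130\right)^{2} = 65^{2} = 4225$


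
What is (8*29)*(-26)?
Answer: -6032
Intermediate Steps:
(8*29)*(-26) = 232*(-26) = -6032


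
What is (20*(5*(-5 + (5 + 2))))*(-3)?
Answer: -600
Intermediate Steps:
(20*(5*(-5 + (5 + 2))))*(-3) = (20*(5*(-5 + 7)))*(-3) = (20*(5*2))*(-3) = (20*10)*(-3) = 200*(-3) = -600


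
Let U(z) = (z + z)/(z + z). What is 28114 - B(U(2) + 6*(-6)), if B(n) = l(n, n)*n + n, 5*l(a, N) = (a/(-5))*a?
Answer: 26434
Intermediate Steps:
l(a, N) = -a**2/25 (l(a, N) = ((a/(-5))*a)/5 = ((a*(-1/5))*a)/5 = ((-a/5)*a)/5 = (-a**2/5)/5 = -a**2/25)
U(z) = 1 (U(z) = (2*z)/((2*z)) = (2*z)*(1/(2*z)) = 1)
B(n) = n - n**3/25 (B(n) = (-n**2/25)*n + n = -n**3/25 + n = n - n**3/25)
28114 - B(U(2) + 6*(-6)) = 28114 - ((1 + 6*(-6)) - (1 + 6*(-6))**3/25) = 28114 - ((1 - 36) - (1 - 36)**3/25) = 28114 - (-35 - 1/25*(-35)**3) = 28114 - (-35 - 1/25*(-42875)) = 28114 - (-35 + 1715) = 28114 - 1*1680 = 28114 - 1680 = 26434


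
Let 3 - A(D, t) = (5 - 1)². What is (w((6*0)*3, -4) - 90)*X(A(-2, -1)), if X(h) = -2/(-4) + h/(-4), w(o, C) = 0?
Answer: -675/2 ≈ -337.50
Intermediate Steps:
A(D, t) = -13 (A(D, t) = 3 - (5 - 1)² = 3 - 1*4² = 3 - 1*16 = 3 - 16 = -13)
X(h) = ½ - h/4 (X(h) = -2*(-¼) + h*(-¼) = ½ - h/4)
(w((6*0)*3, -4) - 90)*X(A(-2, -1)) = (0 - 90)*(½ - ¼*(-13)) = -90*(½ + 13/4) = -90*15/4 = -675/2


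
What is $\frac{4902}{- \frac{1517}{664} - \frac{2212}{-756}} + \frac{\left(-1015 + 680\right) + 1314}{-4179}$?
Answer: $\frac{367252035461}{48045963} \approx 7643.8$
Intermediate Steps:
$\frac{4902}{- \frac{1517}{664} - \frac{2212}{-756}} + \frac{\left(-1015 + 680\right) + 1314}{-4179} = \frac{4902}{\left(-1517\right) \frac{1}{664} - - \frac{79}{27}} + \left(-335 + 1314\right) \left(- \frac{1}{4179}\right) = \frac{4902}{- \frac{1517}{664} + \frac{79}{27}} + 979 \left(- \frac{1}{4179}\right) = \frac{4902}{\frac{11497}{17928}} - \frac{979}{4179} = 4902 \cdot \frac{17928}{11497} - \frac{979}{4179} = \frac{87883056}{11497} - \frac{979}{4179} = \frac{367252035461}{48045963}$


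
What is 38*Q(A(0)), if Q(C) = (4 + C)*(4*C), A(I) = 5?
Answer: 6840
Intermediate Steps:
Q(C) = 4*C*(4 + C)
38*Q(A(0)) = 38*(4*5*(4 + 5)) = 38*(4*5*9) = 38*180 = 6840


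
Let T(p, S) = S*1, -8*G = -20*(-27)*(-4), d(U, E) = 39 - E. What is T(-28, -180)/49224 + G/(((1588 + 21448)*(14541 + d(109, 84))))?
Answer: -417320025/114148355776 ≈ -0.0036559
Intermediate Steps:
G = 270 (G = -(-20*(-27))*(-4)/8 = -135*(-4)/2 = -⅛*(-2160) = 270)
T(p, S) = S
T(-28, -180)/49224 + G/(((1588 + 21448)*(14541 + d(109, 84)))) = -180/49224 + 270/(((1588 + 21448)*(14541 + (39 - 1*84)))) = -180*1/49224 + 270/((23036*(14541 + (39 - 84)))) = -15/4102 + 270/((23036*(14541 - 45))) = -15/4102 + 270/((23036*14496)) = -15/4102 + 270/333929856 = -15/4102 + 270*(1/333929856) = -15/4102 + 45/55654976 = -417320025/114148355776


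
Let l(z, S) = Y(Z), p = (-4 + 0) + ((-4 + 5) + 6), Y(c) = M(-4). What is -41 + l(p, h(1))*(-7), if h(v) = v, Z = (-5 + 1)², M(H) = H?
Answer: -13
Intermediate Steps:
Z = 16 (Z = (-4)² = 16)
Y(c) = -4
p = 3 (p = -4 + (1 + 6) = -4 + 7 = 3)
l(z, S) = -4
-41 + l(p, h(1))*(-7) = -41 - 4*(-7) = -41 + 28 = -13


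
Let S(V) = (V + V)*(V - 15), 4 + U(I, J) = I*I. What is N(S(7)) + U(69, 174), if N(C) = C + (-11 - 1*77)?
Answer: 4557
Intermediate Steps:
U(I, J) = -4 + I² (U(I, J) = -4 + I*I = -4 + I²)
S(V) = 2*V*(-15 + V) (S(V) = (2*V)*(-15 + V) = 2*V*(-15 + V))
N(C) = -88 + C (N(C) = C + (-11 - 77) = C - 88 = -88 + C)
N(S(7)) + U(69, 174) = (-88 + 2*7*(-15 + 7)) + (-4 + 69²) = (-88 + 2*7*(-8)) + (-4 + 4761) = (-88 - 112) + 4757 = -200 + 4757 = 4557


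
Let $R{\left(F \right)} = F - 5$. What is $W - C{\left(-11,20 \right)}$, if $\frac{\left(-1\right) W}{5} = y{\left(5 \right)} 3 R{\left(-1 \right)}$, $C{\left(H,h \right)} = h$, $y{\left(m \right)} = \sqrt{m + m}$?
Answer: $-20 + 90 \sqrt{10} \approx 264.6$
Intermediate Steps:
$y{\left(m \right)} = \sqrt{2} \sqrt{m}$ ($y{\left(m \right)} = \sqrt{2 m} = \sqrt{2} \sqrt{m}$)
$R{\left(F \right)} = -5 + F$ ($R{\left(F \right)} = F - 5 = -5 + F$)
$W = 90 \sqrt{10}$ ($W = - 5 \sqrt{2} \sqrt{5} \cdot 3 \left(-5 - 1\right) = - 5 \sqrt{10} \cdot 3 \left(-6\right) = - 5 \cdot 3 \sqrt{10} \left(-6\right) = - 5 \left(- 18 \sqrt{10}\right) = 90 \sqrt{10} \approx 284.6$)
$W - C{\left(-11,20 \right)} = 90 \sqrt{10} - 20 = -20 + 90 \sqrt{10}$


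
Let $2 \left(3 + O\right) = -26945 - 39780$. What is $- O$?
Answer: $\frac{66731}{2} \approx 33366.0$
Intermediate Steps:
$O = - \frac{66731}{2}$ ($O = -3 + \frac{-26945 - 39780}{2} = -3 + \frac{1}{2} \left(-66725\right) = -3 - \frac{66725}{2} = - \frac{66731}{2} \approx -33366.0$)
$- O = \left(-1\right) \left(- \frac{66731}{2}\right) = \frac{66731}{2}$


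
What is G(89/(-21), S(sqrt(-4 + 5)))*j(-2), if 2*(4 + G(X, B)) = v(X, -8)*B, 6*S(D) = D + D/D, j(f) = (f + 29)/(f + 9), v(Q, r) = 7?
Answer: -153/14 ≈ -10.929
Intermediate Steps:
j(f) = (29 + f)/(9 + f)
S(D) = 1/6 + D/6 (S(D) = (D + D/D)/6 = (D + 1)/6 = (1 + D)/6 = 1/6 + D/6)
G(X, B) = -4 + 7*B/2 (G(X, B) = -4 + (7*B)/2 = -4 + 7*B/2)
G(89/(-21), S(sqrt(-4 + 5)))*j(-2) = (-4 + 7*(1/6 + sqrt(-4 + 5)/6)/2)*((29 - 2)/(9 - 2)) = (-4 + 7*(1/6 + sqrt(1)/6)/2)*(27/7) = (-4 + 7*(1/6 + (1/6)*1)/2)*((1/7)*27) = (-4 + 7*(1/6 + 1/6)/2)*(27/7) = (-4 + (7/2)*(1/3))*(27/7) = (-4 + 7/6)*(27/7) = -17/6*27/7 = -153/14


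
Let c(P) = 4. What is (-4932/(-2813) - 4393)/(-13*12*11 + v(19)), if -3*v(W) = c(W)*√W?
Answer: 47693299797/18637250200 - 37057731*√19/18637250200 ≈ 2.5504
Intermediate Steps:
v(W) = -4*√W/3
(-4932/(-2813) - 4393)/(-13*12*11 + v(19)) = (-4932/(-2813) - 4393)/(-13*12*11 - 4*√19/3) = (-4932*(-1/2813) - 4393)/(-156*11 - 4*√19/3) = (4932/2813 - 4393)/(-1716 - 4*√19/3) = -12352577/(2813*(-1716 - 4*√19/3))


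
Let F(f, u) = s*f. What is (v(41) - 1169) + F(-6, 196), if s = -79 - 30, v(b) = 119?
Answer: -396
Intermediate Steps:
s = -109
F(f, u) = -109*f
(v(41) - 1169) + F(-6, 196) = (119 - 1169) - 109*(-6) = -1050 + 654 = -396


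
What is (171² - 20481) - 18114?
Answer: -9354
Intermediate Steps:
(171² - 20481) - 18114 = (29241 - 20481) - 18114 = 8760 - 18114 = -9354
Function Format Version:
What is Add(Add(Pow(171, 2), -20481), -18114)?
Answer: -9354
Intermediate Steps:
Add(Add(Pow(171, 2), -20481), -18114) = Add(Add(29241, -20481), -18114) = Add(8760, -18114) = -9354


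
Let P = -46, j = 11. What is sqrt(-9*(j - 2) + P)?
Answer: I*sqrt(127) ≈ 11.269*I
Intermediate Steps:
sqrt(-9*(j - 2) + P) = sqrt(-9*(11 - 2) - 46) = sqrt(-9*9 - 46) = sqrt(-81 - 46) = sqrt(-127) = I*sqrt(127)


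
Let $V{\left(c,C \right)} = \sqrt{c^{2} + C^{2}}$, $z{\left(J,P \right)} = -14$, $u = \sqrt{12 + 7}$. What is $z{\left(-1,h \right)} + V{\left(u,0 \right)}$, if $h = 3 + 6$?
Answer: $-14 + \sqrt{19} \approx -9.6411$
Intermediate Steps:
$u = \sqrt{19} \approx 4.3589$
$h = 9$
$V{\left(c,C \right)} = \sqrt{C^{2} + c^{2}}$
$z{\left(-1,h \right)} + V{\left(u,0 \right)} = -14 + \sqrt{0^{2} + \left(\sqrt{19}\right)^{2}} = -14 + \sqrt{0 + 19} = -14 + \sqrt{19}$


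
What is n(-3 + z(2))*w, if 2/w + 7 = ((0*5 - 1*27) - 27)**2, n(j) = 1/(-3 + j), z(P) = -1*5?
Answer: -2/31999 ≈ -6.2502e-5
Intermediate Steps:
z(P) = -5
w = 2/2909 (w = 2/(-7 + ((0*5 - 1*27) - 27)**2) = 2/(-7 + ((0 - 27) - 27)**2) = 2/(-7 + (-27 - 27)**2) = 2/(-7 + (-54)**2) = 2/(-7 + 2916) = 2/2909 ≈ 0.00068752)
n(-3 + z(2))*w = (2/2909)/(-3 + (-3 - 5)) = (2/2909)/(-3 - 8) = (2/2909)/(-11) = -1/11*2/2909 = -2/31999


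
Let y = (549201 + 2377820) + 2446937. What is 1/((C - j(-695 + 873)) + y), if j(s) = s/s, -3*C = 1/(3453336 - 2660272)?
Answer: 2379192/12785675502743 ≈ 1.8608e-7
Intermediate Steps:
y = 5373958 (y = 2927021 + 2446937 = 5373958)
C = -1/2379192 (C = -1/(3*(3453336 - 2660272)) = -1/3/793064 = -1/3*1/793064 = -1/2379192 ≈ -4.2031e-7)
j(s) = 1
1/((C - j(-695 + 873)) + y) = 1/((-1/2379192 - 1*1) + 5373958) = 1/((-1/2379192 - 1) + 5373958) = 1/(-2379193/2379192 + 5373958) = 1/(12785675502743/2379192) = 2379192/12785675502743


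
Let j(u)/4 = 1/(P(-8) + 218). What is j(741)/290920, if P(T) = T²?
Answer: 1/20509860 ≈ 4.8757e-8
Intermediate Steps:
j(u) = 2/141 (j(u) = 4/((-8)² + 218) = 4/(64 + 218) = 4/282 = 4*(1/282) = 2/141)
j(741)/290920 = (2/141)/290920 = (2/141)*(1/290920) = 1/20509860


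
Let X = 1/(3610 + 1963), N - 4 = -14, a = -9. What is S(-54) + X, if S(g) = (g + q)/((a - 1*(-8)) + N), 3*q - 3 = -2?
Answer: 897286/183909 ≈ 4.8790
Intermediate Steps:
N = -10 (N = 4 - 14 = -10)
X = 1/5573 ≈ 0.00017944
q = ⅓ (q = 1 + (⅓)*(-2) = 1 - ⅔ = ⅓ ≈ 0.33333)
S(g) = -1/33 - g/11 (S(g) = (g + ⅓)/((-9 - 1*(-8)) - 10) = (⅓ + g)/((-9 + 8) - 10) = (⅓ + g)/(-1 - 10) = (⅓ + g)/(-11) = (⅓ + g)*(-1/11) = -1/33 - g/11)
S(-54) + X = (-1/33 - 1/11*(-54)) + 1/5573 = (-1/33 + 54/11) + 1/5573 = 161/33 + 1/5573 = 897286/183909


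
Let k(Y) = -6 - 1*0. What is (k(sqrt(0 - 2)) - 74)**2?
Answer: 6400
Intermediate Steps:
k(Y) = -6 (k(Y) = -6 + 0 = -6)
(k(sqrt(0 - 2)) - 74)**2 = (-6 - 74)**2 = (-80)**2 = 6400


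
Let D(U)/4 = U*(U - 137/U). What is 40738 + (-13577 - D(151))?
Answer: -63495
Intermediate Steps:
D(U) = 4*U*(U - 137/U) (D(U) = 4*(U*(U - 137/U)) = 4*U*(U - 137/U))
40738 + (-13577 - D(151)) = 40738 + (-13577 - (-548 + 4*151²)) = 40738 + (-13577 - (-548 + 4*22801)) = 40738 + (-13577 - (-548 + 91204)) = 40738 + (-13577 - 1*90656) = 40738 + (-13577 - 90656) = 40738 - 104233 = -63495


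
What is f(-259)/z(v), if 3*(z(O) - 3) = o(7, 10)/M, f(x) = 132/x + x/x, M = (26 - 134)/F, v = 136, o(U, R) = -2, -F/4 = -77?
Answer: 10287/102823 ≈ 0.10005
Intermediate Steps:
F = 308 (F = -4*(-77) = 308)
M = -27/77 (M = (26 - 134)/308 = -108*1/308 = -27/77 ≈ -0.35065)
f(x) = 1 + 132/x (f(x) = 132/x + 1 = 1 + 132/x)
z(O) = 397/81 (z(O) = 3 + (-2/(-27/77))/3 = 3 + (-2*(-77/27))/3 = 3 + (⅓)*(154/27) = 3 + 154/81 = 397/81)
f(-259)/z(v) = ((132 - 259)/(-259))/(397/81) = -1/259*(-127)*(81/397) = (127/259)*(81/397) = 10287/102823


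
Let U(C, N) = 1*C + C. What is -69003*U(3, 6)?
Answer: -414018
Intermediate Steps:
U(C, N) = 2*C (U(C, N) = C + C = 2*C)
-69003*U(3, 6) = -138006*3 = -69003*6 = -414018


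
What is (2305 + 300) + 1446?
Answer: 4051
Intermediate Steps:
(2305 + 300) + 1446 = 2605 + 1446 = 4051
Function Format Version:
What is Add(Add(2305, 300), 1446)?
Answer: 4051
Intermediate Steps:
Add(Add(2305, 300), 1446) = Add(2605, 1446) = 4051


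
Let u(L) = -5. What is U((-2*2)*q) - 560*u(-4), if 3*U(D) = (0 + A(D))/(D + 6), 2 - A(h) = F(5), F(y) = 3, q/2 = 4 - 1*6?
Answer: 184799/66 ≈ 2800.0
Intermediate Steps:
q = -4 (q = 2*(4 - 1*6) = 2*(4 - 6) = 2*(-2) = -4)
A(h) = -1 (A(h) = 2 - 1*3 = 2 - 3 = -1)
U(D) = -1/(3*(6 + D)) (U(D) = ((0 - 1)/(D + 6))/3 = (-1/(6 + D))/3 = -1/(3*(6 + D)))
U((-2*2)*q) - 560*u(-4) = -1/(18 + 3*(-2*2*(-4))) - 560*(-5) = -1/(18 + 3*(-4*(-4))) - 80*(-35) = -1/(18 + 3*16) + 2800 = -1/(18 + 48) + 2800 = -1/66 + 2800 = 184799/66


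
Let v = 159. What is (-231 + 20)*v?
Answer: -33549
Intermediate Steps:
(-231 + 20)*v = (-231 + 20)*159 = -211*159 = -33549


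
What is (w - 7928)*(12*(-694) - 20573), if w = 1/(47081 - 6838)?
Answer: 9220762983203/40243 ≈ 2.2913e+8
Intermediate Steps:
w = 1/40243 ≈ 2.4849e-5
(w - 7928)*(12*(-694) - 20573) = (1/40243 - 7928)*(12*(-694) - 20573) = -319046503*(-8328 - 20573)/40243 = -319046503/40243*(-28901) = 9220762983203/40243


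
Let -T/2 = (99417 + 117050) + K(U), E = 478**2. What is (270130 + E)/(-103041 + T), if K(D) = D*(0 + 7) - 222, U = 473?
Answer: -498614/542153 ≈ -0.91969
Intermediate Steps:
K(D) = -222 + 7*D (K(D) = D*7 - 222 = 7*D - 222 = -222 + 7*D)
E = 228484
T = -439112 (T = -2*((99417 + 117050) + (-222 + 7*473)) = -2*(216467 + (-222 + 3311)) = -2*(216467 + 3089) = -2*219556 = -439112)
(270130 + E)/(-103041 + T) = (270130 + 228484)/(-103041 - 439112) = 498614/(-542153) = 498614*(-1/542153) = -498614/542153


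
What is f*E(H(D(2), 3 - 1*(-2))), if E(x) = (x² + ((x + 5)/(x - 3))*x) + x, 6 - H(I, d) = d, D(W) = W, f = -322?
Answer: 322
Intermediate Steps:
H(I, d) = 6 - d
E(x) = x + x² + x*(5 + x)/(-3 + x) (E(x) = (x² + ((5 + x)/(-3 + x))*x) + x = (x² + x*(5 + x)/(-3 + x)) + x = x + x² + x*(5 + x)/(-3 + x))
f*E(H(D(2), 3 - 1*(-2))) = -322*(6 - (3 - 1*(-2)))*(2 + (6 - (3 - 1*(-2)))² - (6 - (3 - 1*(-2))))/(-3 + (6 - (3 - 1*(-2)))) = -322*(6 - (3 + 2))*(2 + (6 - (3 + 2))² - (6 - (3 + 2)))/(-3 + (6 - (3 + 2))) = -322*(6 - 1*5)*(2 + (6 - 1*5)² - (6 - 1*5))/(-3 + (6 - 1*5)) = -322*(6 - 5)*(2 + (6 - 5)² - (6 - 5))/(-3 + (6 - 5)) = -322*(2 + 1² - 1*1)/(-3 + 1) = -322*(2 + 1 - 1)/(-2) = -322*(-1)*2/2 = -322*(-1) = 322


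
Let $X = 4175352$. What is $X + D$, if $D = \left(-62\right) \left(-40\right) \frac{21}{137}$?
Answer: $\frac{572075304}{137} \approx 4.1757 \cdot 10^{6}$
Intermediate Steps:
$D = \frac{52080}{137}$ ($D = 2480 \cdot 21 \cdot \frac{1}{137} = 2480 \cdot \frac{21}{137} = \frac{52080}{137} \approx 380.15$)
$X + D = 4175352 + \frac{52080}{137} = \frac{572075304}{137}$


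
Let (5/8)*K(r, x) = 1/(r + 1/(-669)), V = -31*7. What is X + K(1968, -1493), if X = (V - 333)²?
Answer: 1991343892852/6582955 ≈ 3.0250e+5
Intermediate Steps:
V = -217
K(r, x) = 8/(5*(-1/669 + r)) (K(r, x) = 8/(5*(r + 1/(-669))) = 8/(5*(r - 1/669)) = 8/(5*(-1/669 + r)))
X = 302500 (X = (-217 - 333)² = (-550)² = 302500)
X + K(1968, -1493) = 302500 + 5352/(5*(-1 + 669*1968)) = 302500 + 5352/(5*(-1 + 1316592)) = 302500 + (5352/5)/1316591 = 302500 + (5352/5)*(1/1316591) = 302500 + 5352/6582955 = 1991343892852/6582955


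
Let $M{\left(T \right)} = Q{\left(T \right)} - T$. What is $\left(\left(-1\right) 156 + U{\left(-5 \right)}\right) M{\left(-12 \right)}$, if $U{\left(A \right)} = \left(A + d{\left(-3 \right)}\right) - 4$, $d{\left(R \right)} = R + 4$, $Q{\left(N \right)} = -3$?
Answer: $-1476$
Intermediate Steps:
$d{\left(R \right)} = 4 + R$
$M{\left(T \right)} = -3 - T$
$U{\left(A \right)} = -3 + A$ ($U{\left(A \right)} = \left(A + \left(4 - 3\right)\right) - 4 = \left(A + 1\right) - 4 = \left(1 + A\right) - 4 = -3 + A$)
$\left(\left(-1\right) 156 + U{\left(-5 \right)}\right) M{\left(-12 \right)} = \left(\left(-1\right) 156 - 8\right) \left(-3 - -12\right) = \left(-156 - 8\right) \left(-3 + 12\right) = \left(-164\right) 9 = -1476$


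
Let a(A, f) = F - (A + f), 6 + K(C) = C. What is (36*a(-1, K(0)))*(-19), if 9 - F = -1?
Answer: -11628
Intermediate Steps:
F = 10 (F = 9 - 1*(-1) = 9 + 1 = 10)
K(C) = -6 + C
a(A, f) = 10 - A - f (a(A, f) = 10 - (A + f) = 10 + (-A - f) = 10 - A - f)
(36*a(-1, K(0)))*(-19) = (36*(10 - 1*(-1) - (-6 + 0)))*(-19) = (36*(10 + 1 - 1*(-6)))*(-19) = (36*(10 + 1 + 6))*(-19) = (36*17)*(-19) = 612*(-19) = -11628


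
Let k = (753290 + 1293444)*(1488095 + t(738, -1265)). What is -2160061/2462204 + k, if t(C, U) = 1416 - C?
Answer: 7502636758345069867/2462204 ≈ 3.0471e+12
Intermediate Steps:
k = 3047122317382 (k = (753290 + 1293444)*(1488095 + (1416 - 1*738)) = 2046734*(1488095 + (1416 - 738)) = 2046734*(1488095 + 678) = 2046734*1488773 = 3047122317382)
-2160061/2462204 + k = -2160061/2462204 + 3047122317382 = 7502636758345069867/2462204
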